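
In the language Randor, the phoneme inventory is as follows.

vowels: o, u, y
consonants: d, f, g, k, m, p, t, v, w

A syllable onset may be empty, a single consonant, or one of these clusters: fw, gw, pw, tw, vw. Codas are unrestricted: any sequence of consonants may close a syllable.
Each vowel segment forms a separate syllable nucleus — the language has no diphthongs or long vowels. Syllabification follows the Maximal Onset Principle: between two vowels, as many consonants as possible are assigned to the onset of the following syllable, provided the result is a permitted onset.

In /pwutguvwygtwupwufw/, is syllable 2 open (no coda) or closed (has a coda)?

Nuclei (vowels): u, u, y, u, u → 5 syllables.
/u…u/ gap (V1→V2): cluster /tg/ — the longest permitted-onset suffix is /g/; onset = /g/, preceding coda = /t/.
/u…y/ gap (V2→V3): cluster /vw/ — /vw/ is itself a permitted onset, so the whole cluster goes right; preceding coda = ∅.
/y…u/ gap (V3→V4): /gtw/; trying suffixes from longest down, /tw/ is the first permitted one, so coda /g/ | onset /tw/.
/u…u/ gap (V4→V5): /pw/ is a licit onset in full, so it all attaches to the next syllable.
Putting it together: pwut.gu.vwyg.twu.pwufw.
Syllable 2 is /gu/; it ends in its nucleus with no coda, so it is open.

open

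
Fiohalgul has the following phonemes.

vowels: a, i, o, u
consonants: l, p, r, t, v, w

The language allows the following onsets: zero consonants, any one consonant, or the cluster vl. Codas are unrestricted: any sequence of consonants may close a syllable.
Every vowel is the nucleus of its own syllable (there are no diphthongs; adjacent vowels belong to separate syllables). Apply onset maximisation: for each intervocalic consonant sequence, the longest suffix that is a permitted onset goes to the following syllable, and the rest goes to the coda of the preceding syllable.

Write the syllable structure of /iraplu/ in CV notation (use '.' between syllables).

Vowels present: i, a, u; each is a nucleus, giving 3 syllables.
V1 /i/ – V2 /a/: /r/ → onset of the next syllable (single consonants are always licit onsets).
V2 /a/ – V3 /u/: /pl/ splits as /p/ + /l/ (/l/ is the longest suffix that is a licit onset).
Result: i.rap.lu.
Mapping each syllable to C/V: /i/ → V, /rap/ → CVC, /lu/ → CV.

V.CVC.CV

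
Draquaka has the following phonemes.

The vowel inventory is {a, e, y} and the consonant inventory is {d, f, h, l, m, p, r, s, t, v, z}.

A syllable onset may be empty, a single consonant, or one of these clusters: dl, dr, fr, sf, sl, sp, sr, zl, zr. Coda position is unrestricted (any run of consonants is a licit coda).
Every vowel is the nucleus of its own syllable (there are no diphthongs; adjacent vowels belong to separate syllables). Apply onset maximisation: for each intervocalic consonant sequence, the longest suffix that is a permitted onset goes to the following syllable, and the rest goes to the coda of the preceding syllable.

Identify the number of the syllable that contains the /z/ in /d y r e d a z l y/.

4

The vowels are y, e, a, y — 4 nuclei, so 4 syllables.
Between /y/ (V1) and /e/ (V2): /r/ → onset of the next syllable (single consonants are always licit onsets).
Between /e/ (V2) and /a/ (V3): /d/ is a single consonant, so it becomes the next onset.
Between /a/ (V3) and /y/ (V4): /zl/ is a licit onset in full, so it all attaches to the next syllable.
So the parse is dy.re.da.zly.
The /z/ is in the onset of syllable 4 (/zly/).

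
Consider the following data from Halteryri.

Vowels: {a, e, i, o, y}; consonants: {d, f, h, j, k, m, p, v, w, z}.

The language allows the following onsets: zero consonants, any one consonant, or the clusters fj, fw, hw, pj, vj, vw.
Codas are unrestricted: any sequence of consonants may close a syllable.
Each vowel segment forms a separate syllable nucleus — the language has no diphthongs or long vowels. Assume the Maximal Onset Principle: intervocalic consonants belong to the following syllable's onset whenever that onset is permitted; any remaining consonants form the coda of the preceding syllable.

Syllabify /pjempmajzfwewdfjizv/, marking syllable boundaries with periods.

pjemp.majz.fwewd.fjizv

Nuclei (vowels): e, a, e, i → 4 syllables.
/e…a/ gap (V1→V2): /mpm/; trying suffixes from longest down, /m/ is the first permitted one, so coda /mp/ | onset /m/.
/a…e/ gap (V2→V3): /jzfw/ — longest licit onset from the right is /fw/, leaving /jz/ as coda.
/e…i/ gap (V3→V4): /wdfj/ — longest licit onset from the right is /fj/, leaving /wd/ as coda.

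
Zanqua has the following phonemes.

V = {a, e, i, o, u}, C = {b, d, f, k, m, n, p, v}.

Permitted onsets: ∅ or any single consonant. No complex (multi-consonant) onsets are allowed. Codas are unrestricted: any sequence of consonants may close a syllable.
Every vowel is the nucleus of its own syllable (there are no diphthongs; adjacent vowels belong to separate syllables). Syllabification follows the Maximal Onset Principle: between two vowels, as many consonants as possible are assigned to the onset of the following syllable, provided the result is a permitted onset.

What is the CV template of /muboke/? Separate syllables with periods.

CV.CV.CV

Vowels present: u, o, e; each is a nucleus, giving 3 syllables.
V1 /u/ – V2 /o/: /b/ is a single consonant, so it becomes the next onset.
V2 /o/ – V3 /e/: /k/ is a single consonant, so it becomes the next onset.
So the parse is mu.bo.ke.
Mapping each syllable to C/V: /mu/ → CV, /bo/ → CV, /ke/ → CV.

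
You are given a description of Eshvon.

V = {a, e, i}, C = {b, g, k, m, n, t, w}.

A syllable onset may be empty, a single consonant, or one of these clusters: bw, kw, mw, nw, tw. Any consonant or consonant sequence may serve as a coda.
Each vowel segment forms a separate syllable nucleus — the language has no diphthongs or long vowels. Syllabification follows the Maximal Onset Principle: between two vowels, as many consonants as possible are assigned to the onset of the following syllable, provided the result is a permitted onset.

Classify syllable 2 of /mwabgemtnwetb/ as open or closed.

closed

The vowels are a, e, e — 3 nuclei, so 3 syllables.
V1 /a/ – V2 /e/: /bg/ — longest licit onset from the right is /g/, leaving /b/ as coda.
V2 /e/ – V3 /e/: /mtnw/ splits as /mt/ + /nw/ (/nw/ is the longest suffix that is a licit onset).
So the parse is mwab.gemt.nwetb.
Syllable 2 is /gemt/ with coda /mt/, so it is closed.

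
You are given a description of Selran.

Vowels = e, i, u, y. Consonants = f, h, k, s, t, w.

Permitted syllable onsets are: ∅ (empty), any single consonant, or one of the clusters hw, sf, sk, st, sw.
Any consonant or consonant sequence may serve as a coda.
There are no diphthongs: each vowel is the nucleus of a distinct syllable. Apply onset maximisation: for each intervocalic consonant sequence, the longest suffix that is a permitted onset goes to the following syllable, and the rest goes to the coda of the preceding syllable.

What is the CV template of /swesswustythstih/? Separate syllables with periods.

Nuclei (vowels): e, u, y, i → 4 syllables.
σ1/σ2 boundary: /ssw/; trying suffixes from longest down, /sw/ is the first permitted one, so coda /s/ | onset /sw/.
σ2/σ3 boundary: cluster /st/ — /st/ is itself a permitted onset, so the whole cluster goes right; preceding coda = ∅.
σ3/σ4 boundary: /thst/ splits as /th/ + /st/ (/st/ is the longest suffix that is a licit onset).
So the parse is swes.swu.styth.stih.
Mapping each syllable to C/V: /swes/ → CCVC, /swu/ → CCV, /styth/ → CCVCC, /stih/ → CCVC.

CCVC.CCV.CCVCC.CCVC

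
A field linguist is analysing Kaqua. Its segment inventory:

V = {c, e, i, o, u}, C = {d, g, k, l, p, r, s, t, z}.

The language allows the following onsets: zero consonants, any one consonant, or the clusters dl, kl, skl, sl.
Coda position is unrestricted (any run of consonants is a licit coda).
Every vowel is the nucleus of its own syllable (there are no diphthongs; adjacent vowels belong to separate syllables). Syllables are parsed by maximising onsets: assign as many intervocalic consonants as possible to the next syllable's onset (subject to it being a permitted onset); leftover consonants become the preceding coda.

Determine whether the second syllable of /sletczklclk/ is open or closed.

Nuclei (vowels): e, c, c → 3 syllables.
/e…c/ gap (V1→V2): /t/ → onset of the next syllable (single consonants are always licit onsets).
/c…c/ gap (V2→V3): cluster /zkl/ — the longest permitted-onset suffix is /kl/; onset = /kl/, preceding coda = /z/.
Result: sle.tcz.klclk.
Syllable 2 is /tcz/ with coda /z/, so it is closed.

closed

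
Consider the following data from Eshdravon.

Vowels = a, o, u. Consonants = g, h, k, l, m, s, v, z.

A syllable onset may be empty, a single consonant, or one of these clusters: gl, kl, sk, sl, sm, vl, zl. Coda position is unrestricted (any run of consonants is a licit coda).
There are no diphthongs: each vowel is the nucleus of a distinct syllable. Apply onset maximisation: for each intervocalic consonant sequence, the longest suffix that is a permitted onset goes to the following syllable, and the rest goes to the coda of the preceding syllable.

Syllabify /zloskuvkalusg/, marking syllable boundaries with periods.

Nuclei (vowels): o, u, a, u → 4 syllables.
σ1/σ2 boundary: /sk/ is a licit onset in full, so it all attaches to the next syllable.
σ2/σ3 boundary: /vk/ — longest licit onset from the right is /k/, leaving /v/ as coda.
σ3/σ4 boundary: /l/ → onset of the next syllable (single consonants are always licit onsets).

zlo.skuv.ka.lusg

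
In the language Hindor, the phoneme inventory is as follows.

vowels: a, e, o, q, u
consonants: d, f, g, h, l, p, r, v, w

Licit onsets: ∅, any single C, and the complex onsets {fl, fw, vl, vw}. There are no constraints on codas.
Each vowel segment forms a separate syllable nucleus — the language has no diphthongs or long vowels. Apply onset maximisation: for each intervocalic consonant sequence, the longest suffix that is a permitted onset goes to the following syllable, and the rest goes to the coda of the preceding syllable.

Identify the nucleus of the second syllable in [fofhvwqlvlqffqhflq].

The vowels are o, q, q, q, q — 5 nuclei, so 5 syllables.
The second nucleus (vowel 2 from the left) is /q/.

q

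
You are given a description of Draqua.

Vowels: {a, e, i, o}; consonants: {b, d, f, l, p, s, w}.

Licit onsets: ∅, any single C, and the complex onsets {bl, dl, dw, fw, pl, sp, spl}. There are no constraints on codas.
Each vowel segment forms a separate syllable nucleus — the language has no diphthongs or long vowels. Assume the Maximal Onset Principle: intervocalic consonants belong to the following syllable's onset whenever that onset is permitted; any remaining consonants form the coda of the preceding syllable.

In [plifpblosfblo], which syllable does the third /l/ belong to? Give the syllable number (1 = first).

Nuclei (vowels): i, o, o → 3 syllables.
V1 /i/ – V2 /o/: /fpbl/; trying suffixes from longest down, /bl/ is the first permitted one, so coda /fp/ | onset /bl/.
V2 /o/ – V3 /o/: /sfbl/ splits as /sf/ + /bl/ (/bl/ is the longest suffix that is a licit onset).
Result: plifp.blosf.blo.
The third /l/ is in the onset of syllable 3 (/blo/).

3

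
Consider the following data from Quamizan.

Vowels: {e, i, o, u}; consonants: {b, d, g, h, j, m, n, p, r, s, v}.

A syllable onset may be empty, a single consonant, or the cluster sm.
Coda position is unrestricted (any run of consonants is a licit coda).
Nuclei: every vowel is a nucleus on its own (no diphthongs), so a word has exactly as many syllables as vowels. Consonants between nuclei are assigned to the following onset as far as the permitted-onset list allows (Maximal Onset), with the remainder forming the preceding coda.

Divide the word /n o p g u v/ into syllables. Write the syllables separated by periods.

Vowels present: o, u; each is a nucleus, giving 2 syllables.
σ1/σ2 boundary: cluster /pg/ — the longest permitted-onset suffix is /g/; onset = /g/, preceding coda = /p/.

nop.guv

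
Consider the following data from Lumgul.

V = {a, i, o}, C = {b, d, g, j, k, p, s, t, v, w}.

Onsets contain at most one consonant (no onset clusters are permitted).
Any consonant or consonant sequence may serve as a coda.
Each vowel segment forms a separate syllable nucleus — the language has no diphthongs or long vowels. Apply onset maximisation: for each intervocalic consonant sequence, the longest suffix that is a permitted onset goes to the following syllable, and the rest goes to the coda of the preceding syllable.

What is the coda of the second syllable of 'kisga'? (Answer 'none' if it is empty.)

Nuclei (vowels): i, a → 2 syllables.
V1 /i/ – V2 /a/: /sg/; trying suffixes from longest down, /g/ is the first permitted one, so coda /s/ | onset /g/.
So the parse is kis.ga.
Syllable 2 is /ga/: onset /g/, nucleus /a/, coda ∅.

none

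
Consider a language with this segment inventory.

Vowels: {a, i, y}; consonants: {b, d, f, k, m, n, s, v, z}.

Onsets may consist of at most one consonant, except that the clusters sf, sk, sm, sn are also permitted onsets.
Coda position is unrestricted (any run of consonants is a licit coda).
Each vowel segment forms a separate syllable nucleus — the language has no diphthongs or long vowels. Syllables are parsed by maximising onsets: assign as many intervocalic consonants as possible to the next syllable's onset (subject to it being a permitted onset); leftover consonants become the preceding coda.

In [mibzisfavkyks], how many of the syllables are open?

Nuclei (vowels): i, i, a, y → 4 syllables.
/i…i/ gap (V1→V2): /bz/ — longest licit onset from the right is /z/, leaving /b/ as coda.
/i…a/ gap (V2→V3): /sf/ — entire cluster is a permitted onset → onset /sf/, coda ∅.
/a…y/ gap (V3→V4): cluster /vk/ — the longest permitted-onset suffix is /k/; onset = /k/, preceding coda = /v/.
Result: mib.zi.sfav.kyks.
Classifying each syllable: /mib/ (closed), /zi/ (open), /sfav/ (closed), /kyks/ (closed).
Open syllables: 1.

1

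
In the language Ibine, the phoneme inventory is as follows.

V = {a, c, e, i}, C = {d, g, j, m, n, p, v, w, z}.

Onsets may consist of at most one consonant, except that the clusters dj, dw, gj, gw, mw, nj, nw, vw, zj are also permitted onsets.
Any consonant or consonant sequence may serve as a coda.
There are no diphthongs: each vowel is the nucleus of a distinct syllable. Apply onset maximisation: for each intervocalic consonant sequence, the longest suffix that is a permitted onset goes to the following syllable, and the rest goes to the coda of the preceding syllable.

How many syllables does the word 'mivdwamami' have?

4

Nuclei (vowels): i, a, a, i → 4 syllables.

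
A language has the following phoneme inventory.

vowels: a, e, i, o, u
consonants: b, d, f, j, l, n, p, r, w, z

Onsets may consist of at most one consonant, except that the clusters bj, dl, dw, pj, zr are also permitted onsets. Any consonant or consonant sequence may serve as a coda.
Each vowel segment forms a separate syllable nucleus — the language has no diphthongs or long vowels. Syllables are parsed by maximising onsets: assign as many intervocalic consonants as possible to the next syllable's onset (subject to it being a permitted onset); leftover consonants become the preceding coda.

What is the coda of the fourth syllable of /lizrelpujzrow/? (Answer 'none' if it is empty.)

Nuclei (vowels): i, e, u, o → 4 syllables.
V1 /i/ – V2 /e/: /zr/ is a licit onset in full, so it all attaches to the next syllable.
V2 /e/ – V3 /u/: /lp/ — longest licit onset from the right is /p/, leaving /l/ as coda.
V3 /u/ – V4 /o/: cluster /jzr/ — the longest permitted-onset suffix is /zr/; onset = /zr/, preceding coda = /j/.
Syllabification: li.zrel.puj.zrow.
Syllable 4 is /zrow/: onset /zr/, nucleus /o/, coda /w/.

w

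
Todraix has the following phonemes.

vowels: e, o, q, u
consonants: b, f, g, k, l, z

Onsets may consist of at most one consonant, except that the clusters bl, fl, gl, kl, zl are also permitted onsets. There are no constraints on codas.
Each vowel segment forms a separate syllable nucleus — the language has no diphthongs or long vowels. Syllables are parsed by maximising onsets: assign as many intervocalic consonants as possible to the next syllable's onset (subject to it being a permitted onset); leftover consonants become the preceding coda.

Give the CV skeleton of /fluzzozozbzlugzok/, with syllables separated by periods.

Nuclei (vowels): u, o, o, u, o → 5 syllables.
σ1/σ2 boundary: /zz/ splits as /z/ + /z/ (/z/ is the longest suffix that is a licit onset).
σ2/σ3 boundary: /z/ → onset of the next syllable (single consonants are always licit onsets).
σ3/σ4 boundary: /zbzl/ — longest licit onset from the right is /zl/, leaving /zb/ as coda.
σ4/σ5 boundary: /gz/; trying suffixes from longest down, /z/ is the first permitted one, so coda /g/ | onset /z/.
Syllabification: fluz.zo.zozb.zlug.zok.
Mapping each syllable to C/V: /fluz/ → CCVC, /zo/ → CV, /zozb/ → CVCC, /zlug/ → CCVC, /zok/ → CVC.

CCVC.CV.CVCC.CCVC.CVC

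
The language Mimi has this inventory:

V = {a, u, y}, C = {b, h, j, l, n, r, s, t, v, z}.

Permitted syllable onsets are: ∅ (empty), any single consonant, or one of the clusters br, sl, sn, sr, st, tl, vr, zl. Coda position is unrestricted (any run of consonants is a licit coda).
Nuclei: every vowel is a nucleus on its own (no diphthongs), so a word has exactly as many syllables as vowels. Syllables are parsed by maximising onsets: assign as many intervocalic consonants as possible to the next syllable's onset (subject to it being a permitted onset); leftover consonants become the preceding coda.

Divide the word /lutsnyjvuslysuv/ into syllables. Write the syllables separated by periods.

Nuclei (vowels): u, y, u, y, u → 5 syllables.
σ1/σ2 boundary: /tsn/ — longest licit onset from the right is /sn/, leaving /t/ as coda.
σ2/σ3 boundary: /jv/; trying suffixes from longest down, /v/ is the first permitted one, so coda /j/ | onset /v/.
σ3/σ4 boundary: /sl/ — entire cluster is a permitted onset → onset /sl/, coda ∅.
σ4/σ5 boundary: /s/ is a single consonant, so it becomes the next onset.

lut.snyj.vu.sly.suv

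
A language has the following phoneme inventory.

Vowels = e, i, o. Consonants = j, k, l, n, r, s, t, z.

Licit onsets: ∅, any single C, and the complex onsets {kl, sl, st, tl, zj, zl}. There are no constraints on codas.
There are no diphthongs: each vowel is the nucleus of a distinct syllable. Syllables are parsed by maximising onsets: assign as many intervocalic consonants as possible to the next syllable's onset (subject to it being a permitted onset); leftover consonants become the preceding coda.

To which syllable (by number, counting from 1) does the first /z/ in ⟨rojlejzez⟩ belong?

3

Nuclei (vowels): o, e, e → 3 syllables.
σ1/σ2 boundary: /jl/ splits as /j/ + /l/ (/l/ is the longest suffix that is a licit onset).
σ2/σ3 boundary: /jz/ splits as /j/ + /z/ (/z/ is the longest suffix that is a licit onset).
Putting it together: roj.lej.zez.
The first /z/ is in the onset of syllable 3 (/zez/).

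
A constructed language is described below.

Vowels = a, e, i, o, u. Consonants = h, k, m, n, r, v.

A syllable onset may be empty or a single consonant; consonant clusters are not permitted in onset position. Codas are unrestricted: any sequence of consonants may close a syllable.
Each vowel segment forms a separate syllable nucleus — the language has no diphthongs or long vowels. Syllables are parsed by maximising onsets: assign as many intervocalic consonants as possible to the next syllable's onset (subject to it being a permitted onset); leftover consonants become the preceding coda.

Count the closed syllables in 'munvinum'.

2

The vowels are u, i, u — 3 nuclei, so 3 syllables.
/u…i/ gap (V1→V2): /nv/ splits as /n/ + /v/ (/v/ is the longest suffix that is a licit onset).
/i…u/ gap (V2→V3): just /n/ — single C goes to the following onset.
So the parse is mun.vi.num.
Classifying each syllable: /mun/ (closed), /vi/ (open), /num/ (closed).
Closed syllables: 2.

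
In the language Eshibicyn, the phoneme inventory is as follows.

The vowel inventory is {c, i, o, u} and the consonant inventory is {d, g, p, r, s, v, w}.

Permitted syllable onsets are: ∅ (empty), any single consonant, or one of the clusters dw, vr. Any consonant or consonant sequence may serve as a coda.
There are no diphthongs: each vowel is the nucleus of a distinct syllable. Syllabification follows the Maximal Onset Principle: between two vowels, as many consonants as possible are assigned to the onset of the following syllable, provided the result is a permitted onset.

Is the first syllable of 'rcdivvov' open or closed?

The vowels are c, i, o — 3 nuclei, so 3 syllables.
/c…i/ gap (V1→V2): just /d/ — single C goes to the following onset.
/i…o/ gap (V2→V3): /vv/; trying suffixes from longest down, /v/ is the first permitted one, so coda /v/ | onset /v/.
Result: rc.div.vov.
Syllable 1 is /rc/; it ends in its nucleus with no coda, so it is open.

open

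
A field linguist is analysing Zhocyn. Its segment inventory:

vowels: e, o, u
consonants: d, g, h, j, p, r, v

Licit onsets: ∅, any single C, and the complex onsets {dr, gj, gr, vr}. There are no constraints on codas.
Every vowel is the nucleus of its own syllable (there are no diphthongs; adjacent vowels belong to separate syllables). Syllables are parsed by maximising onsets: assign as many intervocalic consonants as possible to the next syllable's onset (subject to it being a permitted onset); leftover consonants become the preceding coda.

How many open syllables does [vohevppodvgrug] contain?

Vowels present: o, e, o, u; each is a nucleus, giving 4 syllables.
Between /o/ (V1) and /e/ (V2): /h/ is a single consonant, so it becomes the next onset.
Between /e/ (V2) and /o/ (V3): /vpp/; trying suffixes from longest down, /p/ is the first permitted one, so coda /vp/ | onset /p/.
Between /o/ (V3) and /u/ (V4): /dvgr/; trying suffixes from longest down, /gr/ is the first permitted one, so coda /dv/ | onset /gr/.
Putting it together: vo.hevp.podv.grug.
Classifying each syllable: /vo/ (open), /hevp/ (closed), /podv/ (closed), /grug/ (closed).
Open syllables: 1.

1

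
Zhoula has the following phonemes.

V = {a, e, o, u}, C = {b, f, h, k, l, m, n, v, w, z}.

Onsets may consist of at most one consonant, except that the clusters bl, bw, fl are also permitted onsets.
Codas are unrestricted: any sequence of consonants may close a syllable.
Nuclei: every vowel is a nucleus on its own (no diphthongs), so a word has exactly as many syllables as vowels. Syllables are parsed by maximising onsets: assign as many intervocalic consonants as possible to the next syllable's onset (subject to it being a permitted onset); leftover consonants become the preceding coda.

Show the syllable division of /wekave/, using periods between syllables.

Vowels present: e, a, e; each is a nucleus, giving 3 syllables.
V1 /e/ – V2 /a/: /k/ is a single consonant, so it becomes the next onset.
V2 /a/ – V3 /e/: /v/ → onset of the next syllable (single consonants are always licit onsets).

we.ka.ve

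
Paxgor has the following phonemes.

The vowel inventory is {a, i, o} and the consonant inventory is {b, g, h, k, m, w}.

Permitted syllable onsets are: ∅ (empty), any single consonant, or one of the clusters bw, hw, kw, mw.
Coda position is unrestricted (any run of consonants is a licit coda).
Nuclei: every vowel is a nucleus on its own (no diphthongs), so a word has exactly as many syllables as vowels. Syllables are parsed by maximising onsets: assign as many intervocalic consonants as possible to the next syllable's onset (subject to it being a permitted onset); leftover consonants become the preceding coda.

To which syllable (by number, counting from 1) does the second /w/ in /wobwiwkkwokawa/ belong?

2

The vowels are o, i, o, a, a — 5 nuclei, so 5 syllables.
/o…i/ gap (V1→V2): /bw/ is a licit onset in full, so it all attaches to the next syllable.
/i…o/ gap (V2→V3): /wkkw/ splits as /wk/ + /kw/ (/kw/ is the longest suffix that is a licit onset).
/o…a/ gap (V3→V4): /k/ is a single consonant, so it becomes the next onset.
/a…a/ gap (V4→V5): just /w/ — single C goes to the following onset.
Result: wo.bwiwk.kwo.ka.wa.
The second /w/ is in the onset of syllable 2 (/bwiwk/).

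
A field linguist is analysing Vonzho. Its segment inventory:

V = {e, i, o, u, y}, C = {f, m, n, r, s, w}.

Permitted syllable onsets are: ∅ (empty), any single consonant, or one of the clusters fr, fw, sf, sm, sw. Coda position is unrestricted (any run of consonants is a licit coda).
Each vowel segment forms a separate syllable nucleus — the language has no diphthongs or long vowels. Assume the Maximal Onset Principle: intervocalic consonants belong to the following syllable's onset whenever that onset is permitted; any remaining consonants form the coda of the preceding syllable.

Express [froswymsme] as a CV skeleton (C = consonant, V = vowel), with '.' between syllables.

CCV.CCVC.CCV

The vowels are o, y, e — 3 nuclei, so 3 syllables.
V1 /o/ – V2 /y/: /sw/ — entire cluster is a permitted onset → onset /sw/, coda ∅.
V2 /y/ – V3 /e/: /msm/ splits as /m/ + /sm/ (/sm/ is the longest suffix that is a licit onset).
Putting it together: fro.swym.sme.
Mapping each syllable to C/V: /fro/ → CCV, /swym/ → CCVC, /sme/ → CCV.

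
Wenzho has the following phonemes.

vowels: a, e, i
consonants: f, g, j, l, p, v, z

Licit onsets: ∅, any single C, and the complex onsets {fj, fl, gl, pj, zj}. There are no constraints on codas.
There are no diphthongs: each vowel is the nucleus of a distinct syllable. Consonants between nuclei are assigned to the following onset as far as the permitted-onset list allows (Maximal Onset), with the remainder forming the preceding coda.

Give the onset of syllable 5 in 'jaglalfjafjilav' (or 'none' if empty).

The vowels are a, a, a, i, a — 5 nuclei, so 5 syllables.
σ1/σ2 boundary: /gl/ — entire cluster is a permitted onset → onset /gl/, coda ∅.
σ2/σ3 boundary: /lfj/; trying suffixes from longest down, /fj/ is the first permitted one, so coda /l/ | onset /fj/.
σ3/σ4 boundary: /fj/ — entire cluster is a permitted onset → onset /fj/, coda ∅.
σ4/σ5 boundary: /l/ → onset of the next syllable (single consonants are always licit onsets).
So the parse is ja.glal.fja.fji.lav.
Syllable 5 is /lav/: onset /l/, nucleus /a/, coda /v/.

l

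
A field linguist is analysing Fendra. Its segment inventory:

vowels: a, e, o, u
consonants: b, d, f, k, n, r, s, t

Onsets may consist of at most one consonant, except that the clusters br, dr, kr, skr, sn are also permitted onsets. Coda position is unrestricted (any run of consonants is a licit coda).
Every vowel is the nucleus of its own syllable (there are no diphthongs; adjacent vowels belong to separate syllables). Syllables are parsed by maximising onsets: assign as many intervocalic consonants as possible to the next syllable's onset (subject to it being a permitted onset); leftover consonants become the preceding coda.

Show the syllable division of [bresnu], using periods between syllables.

Vowels present: e, u; each is a nucleus, giving 2 syllables.
/e…u/ gap (V1→V2): /sn/ is a licit onset in full, so it all attaches to the next syllable.

bre.snu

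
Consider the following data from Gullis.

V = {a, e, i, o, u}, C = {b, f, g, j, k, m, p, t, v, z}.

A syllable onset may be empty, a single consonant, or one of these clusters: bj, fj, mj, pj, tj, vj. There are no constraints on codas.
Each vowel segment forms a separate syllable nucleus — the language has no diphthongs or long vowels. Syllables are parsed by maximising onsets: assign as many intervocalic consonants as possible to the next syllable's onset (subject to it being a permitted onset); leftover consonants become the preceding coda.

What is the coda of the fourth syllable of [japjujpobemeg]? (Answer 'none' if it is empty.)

none

Vowels present: a, u, o, e, e; each is a nucleus, giving 5 syllables.
/a…u/ gap (V1→V2): /pj/ — entire cluster is a permitted onset → onset /pj/, coda ∅.
/u…o/ gap (V2→V3): /jp/ — longest licit onset from the right is /p/, leaving /j/ as coda.
/o…e/ gap (V3→V4): /b/ → onset of the next syllable (single consonants are always licit onsets).
/e…e/ gap (V4→V5): just /m/ — single C goes to the following onset.
Syllabification: ja.pjuj.po.be.meg.
Syllable 4 is /be/: onset /b/, nucleus /e/, coda ∅.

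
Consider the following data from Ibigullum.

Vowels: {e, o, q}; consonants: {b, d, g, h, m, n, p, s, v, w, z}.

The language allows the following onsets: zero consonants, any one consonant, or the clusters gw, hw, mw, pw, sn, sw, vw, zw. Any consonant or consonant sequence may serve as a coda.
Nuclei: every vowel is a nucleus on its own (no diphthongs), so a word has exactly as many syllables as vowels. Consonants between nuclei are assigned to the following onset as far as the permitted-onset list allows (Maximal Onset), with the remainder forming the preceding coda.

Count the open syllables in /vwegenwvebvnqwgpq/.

Vowels present: e, e, e, q, q; each is a nucleus, giving 5 syllables.
/e…e/ gap (V1→V2): /g/ is a single consonant, so it becomes the next onset.
/e…e/ gap (V2→V3): cluster /nwv/ — the longest permitted-onset suffix is /v/; onset = /v/, preceding coda = /nw/.
/e…q/ gap (V3→V4): /bvn/ splits as /bv/ + /n/ (/n/ is the longest suffix that is a licit onset).
/q…q/ gap (V4→V5): /wgp/ — longest licit onset from the right is /p/, leaving /wg/ as coda.
Result: vwe.genw.vebv.nqwg.pq.
Classifying each syllable: /vwe/ (open), /genw/ (closed), /vebv/ (closed), /nqwg/ (closed), /pq/ (open).
Open syllables: 2.

2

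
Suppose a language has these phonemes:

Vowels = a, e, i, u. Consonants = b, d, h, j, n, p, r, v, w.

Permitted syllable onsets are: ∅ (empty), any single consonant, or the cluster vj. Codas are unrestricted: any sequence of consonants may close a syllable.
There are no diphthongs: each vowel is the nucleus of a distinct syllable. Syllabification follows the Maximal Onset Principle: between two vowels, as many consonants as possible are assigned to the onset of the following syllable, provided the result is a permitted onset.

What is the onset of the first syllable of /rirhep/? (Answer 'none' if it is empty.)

r

Nuclei (vowels): i, e → 2 syllables.
V1 /i/ – V2 /e/: /rh/; trying suffixes from longest down, /h/ is the first permitted one, so coda /r/ | onset /h/.
Putting it together: rir.hep.
Syllable 1 is /rir/: onset /r/, nucleus /i/, coda /r/.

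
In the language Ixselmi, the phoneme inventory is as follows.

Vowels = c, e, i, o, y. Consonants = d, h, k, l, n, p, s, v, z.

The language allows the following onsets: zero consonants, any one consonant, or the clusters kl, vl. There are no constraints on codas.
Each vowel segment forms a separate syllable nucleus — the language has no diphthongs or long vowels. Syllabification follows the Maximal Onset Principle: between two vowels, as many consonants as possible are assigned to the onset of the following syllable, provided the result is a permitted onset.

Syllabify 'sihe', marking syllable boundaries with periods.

Vowels present: i, e; each is a nucleus, giving 2 syllables.
/i…e/ gap (V1→V2): /h/ is a single consonant, so it becomes the next onset.

si.he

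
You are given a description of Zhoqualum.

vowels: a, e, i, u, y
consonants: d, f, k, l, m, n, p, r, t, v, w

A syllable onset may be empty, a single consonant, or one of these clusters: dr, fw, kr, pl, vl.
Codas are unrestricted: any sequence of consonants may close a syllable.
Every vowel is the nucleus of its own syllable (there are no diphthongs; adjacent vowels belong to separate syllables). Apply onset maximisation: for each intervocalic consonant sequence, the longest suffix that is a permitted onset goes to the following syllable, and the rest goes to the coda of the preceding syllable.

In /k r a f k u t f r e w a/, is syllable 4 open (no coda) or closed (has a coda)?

open

Nuclei (vowels): a, u, e, a → 4 syllables.
/a…u/ gap (V1→V2): cluster /fk/ — the longest permitted-onset suffix is /k/; onset = /k/, preceding coda = /f/.
/u…e/ gap (V2→V3): /tfr/; trying suffixes from longest down, /r/ is the first permitted one, so coda /tf/ | onset /r/.
/e…a/ gap (V3→V4): just /w/ — single C goes to the following onset.
Putting it together: kraf.kutf.re.wa.
Syllable 4 is /wa/; it ends in its nucleus with no coda, so it is open.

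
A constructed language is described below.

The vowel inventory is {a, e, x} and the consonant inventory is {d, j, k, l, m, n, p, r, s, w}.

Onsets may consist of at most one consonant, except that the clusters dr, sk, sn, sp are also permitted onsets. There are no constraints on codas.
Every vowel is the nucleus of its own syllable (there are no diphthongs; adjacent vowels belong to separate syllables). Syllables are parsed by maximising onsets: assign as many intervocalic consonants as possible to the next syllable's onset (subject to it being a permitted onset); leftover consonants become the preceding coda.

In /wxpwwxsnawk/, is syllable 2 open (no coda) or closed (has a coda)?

open

The vowels are x, x, a — 3 nuclei, so 3 syllables.
σ1/σ2 boundary: /pww/ — longest licit onset from the right is /w/, leaving /pw/ as coda.
σ2/σ3 boundary: /sn/ is a licit onset in full, so it all attaches to the next syllable.
Syllabification: wxpw.wx.snawk.
Syllable 2 is /wx/; it ends in its nucleus with no coda, so it is open.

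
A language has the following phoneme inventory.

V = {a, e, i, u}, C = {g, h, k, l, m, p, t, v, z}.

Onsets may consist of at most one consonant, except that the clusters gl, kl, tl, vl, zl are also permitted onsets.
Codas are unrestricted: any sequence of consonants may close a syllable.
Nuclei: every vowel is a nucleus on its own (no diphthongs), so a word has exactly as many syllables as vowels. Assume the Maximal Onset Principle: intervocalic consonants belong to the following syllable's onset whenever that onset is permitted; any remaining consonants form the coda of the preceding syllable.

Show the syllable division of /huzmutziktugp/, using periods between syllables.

The vowels are u, u, i, u — 4 nuclei, so 4 syllables.
Between /u/ (V1) and /u/ (V2): /zm/ splits as /z/ + /m/ (/m/ is the longest suffix that is a licit onset).
Between /u/ (V2) and /i/ (V3): /tz/ — longest licit onset from the right is /z/, leaving /t/ as coda.
Between /i/ (V3) and /u/ (V4): /kt/ — longest licit onset from the right is /t/, leaving /k/ as coda.

huz.mut.zik.tugp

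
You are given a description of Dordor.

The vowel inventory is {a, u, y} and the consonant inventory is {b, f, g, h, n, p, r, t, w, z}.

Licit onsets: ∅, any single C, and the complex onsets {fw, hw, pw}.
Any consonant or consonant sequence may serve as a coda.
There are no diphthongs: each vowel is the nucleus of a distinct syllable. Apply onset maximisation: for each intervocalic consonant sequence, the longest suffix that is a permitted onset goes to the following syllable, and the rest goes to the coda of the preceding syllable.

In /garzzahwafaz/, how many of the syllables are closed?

2

The vowels are a, a, a, a — 4 nuclei, so 4 syllables.
Between /a/ (V1) and /a/ (V2): /rzz/; trying suffixes from longest down, /z/ is the first permitted one, so coda /rz/ | onset /z/.
Between /a/ (V2) and /a/ (V3): /hw/ is a licit onset in full, so it all attaches to the next syllable.
Between /a/ (V3) and /a/ (V4): /f/ → onset of the next syllable (single consonants are always licit onsets).
Syllabification: garz.za.hwa.faz.
Classifying each syllable: /garz/ (closed), /za/ (open), /hwa/ (open), /faz/ (closed).
Closed syllables: 2.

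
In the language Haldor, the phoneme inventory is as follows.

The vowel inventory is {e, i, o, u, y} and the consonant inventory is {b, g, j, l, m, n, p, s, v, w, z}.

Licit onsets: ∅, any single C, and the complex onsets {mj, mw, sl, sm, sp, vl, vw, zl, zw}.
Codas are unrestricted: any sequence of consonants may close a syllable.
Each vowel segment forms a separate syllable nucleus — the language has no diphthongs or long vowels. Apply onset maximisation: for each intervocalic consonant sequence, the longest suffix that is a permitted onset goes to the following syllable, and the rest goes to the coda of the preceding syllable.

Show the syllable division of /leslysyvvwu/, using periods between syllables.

The vowels are e, y, y, u — 4 nuclei, so 4 syllables.
/e…y/ gap (V1→V2): /sl/ is a licit onset in full, so it all attaches to the next syllable.
/y…y/ gap (V2→V3): /s/ is a single consonant, so it becomes the next onset.
/y…u/ gap (V3→V4): /vvw/ — longest licit onset from the right is /vw/, leaving /v/ as coda.

le.sly.syv.vwu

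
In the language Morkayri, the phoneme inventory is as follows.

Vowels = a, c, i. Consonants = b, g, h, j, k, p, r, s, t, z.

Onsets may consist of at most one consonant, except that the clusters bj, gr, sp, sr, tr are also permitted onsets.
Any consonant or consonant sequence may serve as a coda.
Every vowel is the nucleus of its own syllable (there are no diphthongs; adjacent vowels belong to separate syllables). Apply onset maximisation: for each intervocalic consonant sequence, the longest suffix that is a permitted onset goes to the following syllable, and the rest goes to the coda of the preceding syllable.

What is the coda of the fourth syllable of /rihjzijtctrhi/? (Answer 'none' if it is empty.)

Nuclei (vowels): i, i, c, i → 4 syllables.
Between /i/ (V1) and /i/ (V2): /hjz/ splits as /hj/ + /z/ (/z/ is the longest suffix that is a licit onset).
Between /i/ (V2) and /c/ (V3): /jt/; trying suffixes from longest down, /t/ is the first permitted one, so coda /j/ | onset /t/.
Between /c/ (V3) and /i/ (V4): /trh/; trying suffixes from longest down, /h/ is the first permitted one, so coda /tr/ | onset /h/.
Syllabification: rihj.zij.tctr.hi.
Syllable 4 is /hi/: onset /h/, nucleus /i/, coda ∅.

none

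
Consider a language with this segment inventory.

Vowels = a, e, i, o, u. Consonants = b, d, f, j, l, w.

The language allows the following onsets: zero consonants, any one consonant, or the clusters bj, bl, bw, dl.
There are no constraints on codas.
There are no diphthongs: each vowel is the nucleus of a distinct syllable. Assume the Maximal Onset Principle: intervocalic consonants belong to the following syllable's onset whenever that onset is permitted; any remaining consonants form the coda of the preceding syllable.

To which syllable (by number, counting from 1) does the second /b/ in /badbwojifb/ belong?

Vowels present: a, o, i; each is a nucleus, giving 3 syllables.
σ1/σ2 boundary: /dbw/; trying suffixes from longest down, /bw/ is the first permitted one, so coda /d/ | onset /bw/.
σ2/σ3 boundary: just /j/ — single C goes to the following onset.
Syllabification: bad.bwo.jifb.
The second /b/ is in the onset of syllable 2 (/bwo/).

2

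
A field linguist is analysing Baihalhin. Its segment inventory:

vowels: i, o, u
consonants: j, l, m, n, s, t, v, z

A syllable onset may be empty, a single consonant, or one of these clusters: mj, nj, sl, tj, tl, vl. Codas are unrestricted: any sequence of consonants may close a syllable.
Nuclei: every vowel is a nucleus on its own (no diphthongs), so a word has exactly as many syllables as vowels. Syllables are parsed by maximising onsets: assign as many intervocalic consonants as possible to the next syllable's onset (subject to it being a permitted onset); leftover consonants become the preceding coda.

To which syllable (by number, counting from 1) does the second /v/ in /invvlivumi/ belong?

2

Nuclei (vowels): i, i, u, i → 4 syllables.
V1 /i/ – V2 /i/: /nvvl/; trying suffixes from longest down, /vl/ is the first permitted one, so coda /nv/ | onset /vl/.
V2 /i/ – V3 /u/: /v/ → onset of the next syllable (single consonants are always licit onsets).
V3 /u/ – V4 /i/: /m/ is a single consonant, so it becomes the next onset.
Result: inv.vli.vu.mi.
The second /v/ is in the onset of syllable 2 (/vli/).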